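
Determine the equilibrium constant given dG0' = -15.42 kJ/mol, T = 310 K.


Keq = exp(-dG0 * 1000 / (R * T))
Keq = exp(-(-15.42) * 1000 / (8.314 * 310))
Keq = 396.5938

396.5938


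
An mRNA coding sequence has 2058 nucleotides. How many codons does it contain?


codons = nucleotides / 3
codons = 2058 / 3 = 686

686


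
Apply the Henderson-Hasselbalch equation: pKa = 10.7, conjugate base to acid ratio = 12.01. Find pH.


pH = pKa + log10([A-]/[HA])
pH = 10.7 + log10(12.01)
pH = 11.7795

11.7795


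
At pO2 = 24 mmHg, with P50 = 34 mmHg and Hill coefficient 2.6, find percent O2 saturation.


Y = pO2^n / (P50^n + pO2^n)
Y = 24^2.6 / (34^2.6 + 24^2.6)
Y = 28.79%

28.79%


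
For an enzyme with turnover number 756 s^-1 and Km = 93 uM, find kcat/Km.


Catalytic efficiency = kcat / Km
= 756 / 93
= 8.129 uM^-1*s^-1

8.129 uM^-1*s^-1


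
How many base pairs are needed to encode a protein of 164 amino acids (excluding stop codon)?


Each amino acid = 1 codon = 3 bp
bp = 164 * 3 = 492 bp

492 bp


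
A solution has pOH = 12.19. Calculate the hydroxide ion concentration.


[OH-] = 10^(-pOH)
[OH-] = 10^(-12.19)
[OH-] = 6.457e-13 M

6.457e-13 M


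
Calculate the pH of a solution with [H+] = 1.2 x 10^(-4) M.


pH = -log10([H+])
pH = -log10(1.2 x 10^(-4))
pH = 3.9208

3.9208


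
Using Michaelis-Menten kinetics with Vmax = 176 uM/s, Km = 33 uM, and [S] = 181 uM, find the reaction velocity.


v = Vmax * [S] / (Km + [S])
v = 176 * 181 / (33 + 181)
v = 148.8598 uM/s

148.8598 uM/s


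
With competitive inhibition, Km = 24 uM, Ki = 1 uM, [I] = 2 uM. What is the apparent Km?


Km_app = Km * (1 + [I]/Ki)
Km_app = 24 * (1 + 2/1)
Km_app = 72.0 uM

72.0 uM


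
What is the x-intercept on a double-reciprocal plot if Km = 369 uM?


x-intercept = -1/Km
= -1/369
= -0.0027 1/uM

-0.0027 1/uM


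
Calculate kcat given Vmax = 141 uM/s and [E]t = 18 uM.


kcat = Vmax / [E]t
kcat = 141 / 18
kcat = 7.8333 s^-1

7.8333 s^-1


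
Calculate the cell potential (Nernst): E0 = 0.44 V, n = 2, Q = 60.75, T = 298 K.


E = E0 - (RT/nF) * ln(Q)
E = 0.44 - (8.314 * 298 / (2 * 96485)) * ln(60.75)
E = 0.3873 V

0.3873 V


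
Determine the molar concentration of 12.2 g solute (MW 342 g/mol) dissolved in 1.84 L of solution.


C = (mass / MW) / volume
C = (12.2 / 342) / 1.84
C = 0.0194 M

0.0194 M


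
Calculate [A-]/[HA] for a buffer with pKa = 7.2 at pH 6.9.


[A-]/[HA] = 10^(pH - pKa)
= 10^(6.9 - 7.2)
= 0.5012

0.5012


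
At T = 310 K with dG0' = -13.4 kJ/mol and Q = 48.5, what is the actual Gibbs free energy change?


dG = dG0' + RT * ln(Q) / 1000
dG = -13.4 + 8.314 * 310 * ln(48.5) / 1000
dG = -3.3959 kJ/mol

-3.3959 kJ/mol


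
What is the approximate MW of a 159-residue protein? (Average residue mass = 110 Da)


MW = n_residues * 110 Da
MW = 159 * 110
MW = 17490 Da

17490 Da


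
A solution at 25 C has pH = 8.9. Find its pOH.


pOH = 14 - pH
pOH = 14 - 8.9
pOH = 5.1

5.1


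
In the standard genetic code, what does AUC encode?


Standard genetic code lookup.
Codon AUC -> Ile

Ile


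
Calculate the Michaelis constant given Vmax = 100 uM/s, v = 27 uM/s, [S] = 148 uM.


Km = [S] * (Vmax - v) / v
Km = 148 * (100 - 27) / 27
Km = 400.1481 uM

400.1481 uM


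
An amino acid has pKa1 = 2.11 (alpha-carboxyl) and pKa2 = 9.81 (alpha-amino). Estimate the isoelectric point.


pI = (pKa1 + pKa2) / 2
pI = (2.11 + 9.81) / 2
pI = 5.96

5.96


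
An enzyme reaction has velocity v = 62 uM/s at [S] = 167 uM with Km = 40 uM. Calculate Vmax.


Vmax = v * (Km + [S]) / [S]
Vmax = 62 * (40 + 167) / 167
Vmax = 76.8503 uM/s

76.8503 uM/s


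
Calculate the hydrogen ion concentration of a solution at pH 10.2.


[H+] = 10^(-pH)
[H+] = 10^(-10.2)
[H+] = 6.310e-11 M

6.310e-11 M


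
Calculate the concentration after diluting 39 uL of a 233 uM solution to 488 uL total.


C2 = C1 * V1 / V2
C2 = 233 * 39 / 488
C2 = 18.6209 uM

18.6209 uM


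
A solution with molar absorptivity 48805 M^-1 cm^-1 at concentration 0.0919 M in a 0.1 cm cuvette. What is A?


A = epsilon * c * l
A = 48805 * 0.0919 * 0.1
A = 448.518

448.518


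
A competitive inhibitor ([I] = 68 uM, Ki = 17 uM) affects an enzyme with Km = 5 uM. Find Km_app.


Km_app = Km * (1 + [I]/Ki)
Km_app = 5 * (1 + 68/17)
Km_app = 25.0 uM

25.0 uM


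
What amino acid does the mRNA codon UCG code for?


Standard genetic code lookup.
Codon UCG -> Ser

Ser


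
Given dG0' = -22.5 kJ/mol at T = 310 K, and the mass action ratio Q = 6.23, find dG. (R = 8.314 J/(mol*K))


dG = dG0' + RT * ln(Q) / 1000
dG = -22.5 + 8.314 * 310 * ln(6.23) / 1000
dG = -17.7851 kJ/mol

-17.7851 kJ/mol


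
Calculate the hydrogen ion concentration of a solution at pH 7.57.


[H+] = 10^(-pH)
[H+] = 10^(-7.57)
[H+] = 2.692e-08 M

2.692e-08 M


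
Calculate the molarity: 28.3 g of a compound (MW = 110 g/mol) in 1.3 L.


C = (mass / MW) / volume
C = (28.3 / 110) / 1.3
C = 0.1979 M

0.1979 M


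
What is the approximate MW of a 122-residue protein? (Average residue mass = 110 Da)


MW = n_residues * 110 Da
MW = 122 * 110
MW = 13420 Da

13420 Da


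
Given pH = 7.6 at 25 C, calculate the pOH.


pOH = 14 - pH
pOH = 14 - 7.6
pOH = 6.4

6.4


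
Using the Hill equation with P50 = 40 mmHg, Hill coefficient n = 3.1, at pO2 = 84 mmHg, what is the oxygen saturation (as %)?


Y = pO2^n / (P50^n + pO2^n)
Y = 84^3.1 / (40^3.1 + 84^3.1)
Y = 90.89%

90.89%


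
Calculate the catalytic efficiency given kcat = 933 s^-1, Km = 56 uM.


Catalytic efficiency = kcat / Km
= 933 / 56
= 16.6607 uM^-1*s^-1

16.6607 uM^-1*s^-1


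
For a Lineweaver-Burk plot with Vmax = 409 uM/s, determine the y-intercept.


y-intercept = 1/Vmax
= 1/409
= 0.0024 s/uM

0.0024 s/uM


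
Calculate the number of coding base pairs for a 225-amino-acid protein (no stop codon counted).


Each amino acid = 1 codon = 3 bp
bp = 225 * 3 = 675 bp

675 bp


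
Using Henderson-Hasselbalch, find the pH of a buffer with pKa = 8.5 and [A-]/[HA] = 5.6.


pH = pKa + log10([A-]/[HA])
pH = 8.5 + log10(5.6)
pH = 9.2482

9.2482


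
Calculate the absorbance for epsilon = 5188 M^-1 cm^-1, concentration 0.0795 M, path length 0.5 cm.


A = epsilon * c * l
A = 5188 * 0.0795 * 0.5
A = 206.223

206.223


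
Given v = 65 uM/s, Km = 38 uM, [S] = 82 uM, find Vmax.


Vmax = v * (Km + [S]) / [S]
Vmax = 65 * (38 + 82) / 82
Vmax = 95.122 uM/s

95.122 uM/s


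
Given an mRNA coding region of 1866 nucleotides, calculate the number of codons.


codons = nucleotides / 3
codons = 1866 / 3 = 622

622


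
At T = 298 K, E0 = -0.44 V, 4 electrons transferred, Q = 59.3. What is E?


E = E0 - (RT/nF) * ln(Q)
E = -0.44 - (8.314 * 298 / (4 * 96485)) * ln(59.3)
E = -0.4662 V

-0.4662 V


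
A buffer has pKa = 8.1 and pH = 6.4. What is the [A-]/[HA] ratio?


[A-]/[HA] = 10^(pH - pKa)
= 10^(6.4 - 8.1)
= 0.02

0.02


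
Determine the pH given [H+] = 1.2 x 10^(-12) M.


pH = -log10([H+])
pH = -log10(1.2 x 10^(-12))
pH = 11.9208

11.9208


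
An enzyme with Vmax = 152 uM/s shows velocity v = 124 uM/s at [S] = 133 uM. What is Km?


Km = [S] * (Vmax - v) / v
Km = 133 * (152 - 124) / 124
Km = 30.0323 uM

30.0323 uM


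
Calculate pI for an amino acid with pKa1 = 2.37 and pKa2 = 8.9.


pI = (pKa1 + pKa2) / 2
pI = (2.37 + 8.9) / 2
pI = 5.635

5.635


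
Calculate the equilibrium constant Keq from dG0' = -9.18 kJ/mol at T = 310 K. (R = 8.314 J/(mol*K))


Keq = exp(-dG0 * 1000 / (R * T))
Keq = exp(-(-9.18) * 1000 / (8.314 * 310))
Keq = 35.227

35.227


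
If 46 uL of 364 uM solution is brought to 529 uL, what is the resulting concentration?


C2 = C1 * V1 / V2
C2 = 364 * 46 / 529
C2 = 31.6522 uM

31.6522 uM


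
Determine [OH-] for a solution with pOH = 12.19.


[OH-] = 10^(-pOH)
[OH-] = 10^(-12.19)
[OH-] = 6.457e-13 M

6.457e-13 M


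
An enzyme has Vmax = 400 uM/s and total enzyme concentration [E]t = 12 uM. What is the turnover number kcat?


kcat = Vmax / [E]t
kcat = 400 / 12
kcat = 33.3333 s^-1

33.3333 s^-1


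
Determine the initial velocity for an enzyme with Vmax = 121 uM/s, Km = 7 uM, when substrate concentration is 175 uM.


v = Vmax * [S] / (Km + [S])
v = 121 * 175 / (7 + 175)
v = 116.3462 uM/s

116.3462 uM/s


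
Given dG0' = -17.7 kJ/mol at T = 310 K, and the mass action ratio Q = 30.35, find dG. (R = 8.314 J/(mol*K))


dG = dG0' + RT * ln(Q) / 1000
dG = -17.7 + 8.314 * 310 * ln(30.35) / 1000
dG = -8.9041 kJ/mol

-8.9041 kJ/mol


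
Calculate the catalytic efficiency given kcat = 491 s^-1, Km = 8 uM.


Catalytic efficiency = kcat / Km
= 491 / 8
= 61.375 uM^-1*s^-1

61.375 uM^-1*s^-1


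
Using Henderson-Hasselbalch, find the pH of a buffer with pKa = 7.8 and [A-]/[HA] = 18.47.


pH = pKa + log10([A-]/[HA])
pH = 7.8 + log10(18.47)
pH = 9.0665

9.0665


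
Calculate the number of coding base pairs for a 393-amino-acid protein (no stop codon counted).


Each amino acid = 1 codon = 3 bp
bp = 393 * 3 = 1179 bp

1179 bp


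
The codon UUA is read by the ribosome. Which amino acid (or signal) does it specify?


Standard genetic code lookup.
Codon UUA -> Leu

Leu


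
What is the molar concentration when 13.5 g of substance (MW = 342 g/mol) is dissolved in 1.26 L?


C = (mass / MW) / volume
C = (13.5 / 342) / 1.26
C = 0.0313 M

0.0313 M


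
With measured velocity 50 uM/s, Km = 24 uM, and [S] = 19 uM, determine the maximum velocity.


Vmax = v * (Km + [S]) / [S]
Vmax = 50 * (24 + 19) / 19
Vmax = 113.1579 uM/s

113.1579 uM/s


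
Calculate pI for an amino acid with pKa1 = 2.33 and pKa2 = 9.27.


pI = (pKa1 + pKa2) / 2
pI = (2.33 + 9.27) / 2
pI = 5.8

5.8


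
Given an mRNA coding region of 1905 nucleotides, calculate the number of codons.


codons = nucleotides / 3
codons = 1905 / 3 = 635

635


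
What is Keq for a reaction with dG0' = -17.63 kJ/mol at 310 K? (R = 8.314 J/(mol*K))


Keq = exp(-dG0 * 1000 / (R * T))
Keq = exp(-(-17.63) * 1000 / (8.314 * 310))
Keq = 934.8498

934.8498


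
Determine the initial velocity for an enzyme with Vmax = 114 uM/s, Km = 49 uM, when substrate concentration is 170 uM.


v = Vmax * [S] / (Km + [S])
v = 114 * 170 / (49 + 170)
v = 88.4932 uM/s

88.4932 uM/s


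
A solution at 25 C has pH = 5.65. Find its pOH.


pOH = 14 - pH
pOH = 14 - 5.65
pOH = 8.35

8.35


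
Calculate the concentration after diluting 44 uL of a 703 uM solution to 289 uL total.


C2 = C1 * V1 / V2
C2 = 703 * 44 / 289
C2 = 107.0311 uM

107.0311 uM


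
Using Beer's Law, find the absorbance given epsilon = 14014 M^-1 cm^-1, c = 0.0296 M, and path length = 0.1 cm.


A = epsilon * c * l
A = 14014 * 0.0296 * 0.1
A = 41.4814

41.4814


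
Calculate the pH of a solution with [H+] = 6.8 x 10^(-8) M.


pH = -log10([H+])
pH = -log10(6.8 x 10^(-8))
pH = 7.1675

7.1675


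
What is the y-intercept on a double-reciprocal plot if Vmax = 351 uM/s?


y-intercept = 1/Vmax
= 1/351
= 0.0028 s/uM

0.0028 s/uM


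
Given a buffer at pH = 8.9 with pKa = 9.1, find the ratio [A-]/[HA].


[A-]/[HA] = 10^(pH - pKa)
= 10^(8.9 - 9.1)
= 0.631

0.631


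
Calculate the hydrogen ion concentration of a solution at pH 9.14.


[H+] = 10^(-pH)
[H+] = 10^(-9.14)
[H+] = 7.244e-10 M

7.244e-10 M


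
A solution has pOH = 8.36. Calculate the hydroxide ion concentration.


[OH-] = 10^(-pOH)
[OH-] = 10^(-8.36)
[OH-] = 4.365e-09 M

4.365e-09 M


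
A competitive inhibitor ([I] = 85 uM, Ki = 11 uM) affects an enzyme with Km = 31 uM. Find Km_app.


Km_app = Km * (1 + [I]/Ki)
Km_app = 31 * (1 + 85/11)
Km_app = 270.5455 uM

270.5455 uM


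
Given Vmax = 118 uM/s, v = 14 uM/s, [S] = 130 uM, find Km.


Km = [S] * (Vmax - v) / v
Km = 130 * (118 - 14) / 14
Km = 965.7143 uM

965.7143 uM


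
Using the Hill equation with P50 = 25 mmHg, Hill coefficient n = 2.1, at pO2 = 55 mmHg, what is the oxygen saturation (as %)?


Y = pO2^n / (P50^n + pO2^n)
Y = 55^2.1 / (25^2.1 + 55^2.1)
Y = 83.97%

83.97%


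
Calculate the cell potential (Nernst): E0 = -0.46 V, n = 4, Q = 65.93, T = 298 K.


E = E0 - (RT/nF) * ln(Q)
E = -0.46 - (8.314 * 298 / (4 * 96485)) * ln(65.93)
E = -0.4869 V

-0.4869 V


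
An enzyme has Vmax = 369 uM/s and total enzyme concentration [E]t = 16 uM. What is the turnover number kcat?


kcat = Vmax / [E]t
kcat = 369 / 16
kcat = 23.0625 s^-1

23.0625 s^-1


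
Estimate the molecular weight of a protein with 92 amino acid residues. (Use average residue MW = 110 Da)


MW = n_residues * 110 Da
MW = 92 * 110
MW = 10120 Da

10120 Da


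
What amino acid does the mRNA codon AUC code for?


Standard genetic code lookup.
Codon AUC -> Ile

Ile


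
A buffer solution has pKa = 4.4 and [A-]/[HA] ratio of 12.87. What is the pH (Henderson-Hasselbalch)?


pH = pKa + log10([A-]/[HA])
pH = 4.4 + log10(12.87)
pH = 5.5096

5.5096


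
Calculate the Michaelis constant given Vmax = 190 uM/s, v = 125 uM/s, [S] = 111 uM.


Km = [S] * (Vmax - v) / v
Km = 111 * (190 - 125) / 125
Km = 57.72 uM

57.72 uM


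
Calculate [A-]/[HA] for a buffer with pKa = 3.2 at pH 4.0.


[A-]/[HA] = 10^(pH - pKa)
= 10^(4.0 - 3.2)
= 6.3096

6.3096


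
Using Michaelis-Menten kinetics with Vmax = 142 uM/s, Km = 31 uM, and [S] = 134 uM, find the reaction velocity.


v = Vmax * [S] / (Km + [S])
v = 142 * 134 / (31 + 134)
v = 115.3212 uM/s

115.3212 uM/s


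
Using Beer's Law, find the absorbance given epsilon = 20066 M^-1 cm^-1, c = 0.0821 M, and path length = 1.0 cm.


A = epsilon * c * l
A = 20066 * 0.0821 * 1.0
A = 1647.4186

1647.4186


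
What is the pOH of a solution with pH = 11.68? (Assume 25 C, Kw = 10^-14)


pOH = 14 - pH
pOH = 14 - 11.68
pOH = 2.32

2.32


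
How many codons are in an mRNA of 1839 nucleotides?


codons = nucleotides / 3
codons = 1839 / 3 = 613

613


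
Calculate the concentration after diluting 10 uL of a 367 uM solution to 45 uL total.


C2 = C1 * V1 / V2
C2 = 367 * 10 / 45
C2 = 81.5556 uM

81.5556 uM


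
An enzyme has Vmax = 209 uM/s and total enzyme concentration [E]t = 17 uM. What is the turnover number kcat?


kcat = Vmax / [E]t
kcat = 209 / 17
kcat = 12.2941 s^-1

12.2941 s^-1


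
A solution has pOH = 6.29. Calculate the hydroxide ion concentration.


[OH-] = 10^(-pOH)
[OH-] = 10^(-6.29)
[OH-] = 5.129e-07 M

5.129e-07 M


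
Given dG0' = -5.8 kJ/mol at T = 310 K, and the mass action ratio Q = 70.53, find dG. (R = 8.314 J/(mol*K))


dG = dG0' + RT * ln(Q) / 1000
dG = -5.8 + 8.314 * 310 * ln(70.53) / 1000
dG = 5.1693 kJ/mol

5.1693 kJ/mol


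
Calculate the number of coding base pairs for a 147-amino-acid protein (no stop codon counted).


Each amino acid = 1 codon = 3 bp
bp = 147 * 3 = 441 bp

441 bp


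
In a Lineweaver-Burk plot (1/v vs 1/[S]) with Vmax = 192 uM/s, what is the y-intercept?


y-intercept = 1/Vmax
= 1/192
= 0.0052 s/uM

0.0052 s/uM


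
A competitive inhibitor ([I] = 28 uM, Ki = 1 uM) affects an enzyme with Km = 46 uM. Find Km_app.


Km_app = Km * (1 + [I]/Ki)
Km_app = 46 * (1 + 28/1)
Km_app = 1334.0 uM

1334.0 uM


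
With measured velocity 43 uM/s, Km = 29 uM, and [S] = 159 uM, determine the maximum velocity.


Vmax = v * (Km + [S]) / [S]
Vmax = 43 * (29 + 159) / 159
Vmax = 50.8428 uM/s

50.8428 uM/s


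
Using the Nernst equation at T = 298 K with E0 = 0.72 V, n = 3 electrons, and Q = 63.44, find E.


E = E0 - (RT/nF) * ln(Q)
E = 0.72 - (8.314 * 298 / (3 * 96485)) * ln(63.44)
E = 0.6845 V

0.6845 V


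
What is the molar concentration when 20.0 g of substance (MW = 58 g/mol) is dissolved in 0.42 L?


C = (mass / MW) / volume
C = (20.0 / 58) / 0.42
C = 0.821 M

0.821 M


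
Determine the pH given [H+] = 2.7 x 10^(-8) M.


pH = -log10([H+])
pH = -log10(2.7 x 10^(-8))
pH = 7.5686

7.5686


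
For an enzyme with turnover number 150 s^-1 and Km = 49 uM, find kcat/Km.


Catalytic efficiency = kcat / Km
= 150 / 49
= 3.0612 uM^-1*s^-1

3.0612 uM^-1*s^-1


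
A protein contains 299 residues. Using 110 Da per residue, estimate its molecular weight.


MW = n_residues * 110 Da
MW = 299 * 110
MW = 32890 Da

32890 Da


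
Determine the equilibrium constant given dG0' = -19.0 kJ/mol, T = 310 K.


Keq = exp(-dG0 * 1000 / (R * T))
Keq = exp(-(-19.0) * 1000 / (8.314 * 310))
Keq = 1590.7193

1590.7193


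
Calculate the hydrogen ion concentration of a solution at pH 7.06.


[H+] = 10^(-pH)
[H+] = 10^(-7.06)
[H+] = 8.710e-08 M

8.710e-08 M


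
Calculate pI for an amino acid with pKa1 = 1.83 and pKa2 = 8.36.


pI = (pKa1 + pKa2) / 2
pI = (1.83 + 8.36) / 2
pI = 5.095

5.095


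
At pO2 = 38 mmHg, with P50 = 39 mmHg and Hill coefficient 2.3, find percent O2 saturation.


Y = pO2^n / (P50^n + pO2^n)
Y = 38^2.3 / (39^2.3 + 38^2.3)
Y = 48.51%

48.51%


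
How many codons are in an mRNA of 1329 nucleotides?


codons = nucleotides / 3
codons = 1329 / 3 = 443

443


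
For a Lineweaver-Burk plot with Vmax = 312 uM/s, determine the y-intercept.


y-intercept = 1/Vmax
= 1/312
= 0.0032 s/uM

0.0032 s/uM


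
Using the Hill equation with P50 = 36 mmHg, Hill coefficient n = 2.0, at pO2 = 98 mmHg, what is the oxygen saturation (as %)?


Y = pO2^n / (P50^n + pO2^n)
Y = 98^2.0 / (36^2.0 + 98^2.0)
Y = 88.11%

88.11%


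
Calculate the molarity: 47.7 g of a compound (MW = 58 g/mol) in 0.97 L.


C = (mass / MW) / volume
C = (47.7 / 58) / 0.97
C = 0.8478 M

0.8478 M


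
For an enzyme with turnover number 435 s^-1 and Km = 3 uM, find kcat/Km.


Catalytic efficiency = kcat / Km
= 435 / 3
= 145.0 uM^-1*s^-1

145.0 uM^-1*s^-1


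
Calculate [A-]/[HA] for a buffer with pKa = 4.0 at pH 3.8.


[A-]/[HA] = 10^(pH - pKa)
= 10^(3.8 - 4.0)
= 0.631

0.631


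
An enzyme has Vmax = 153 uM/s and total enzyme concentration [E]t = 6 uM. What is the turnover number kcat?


kcat = Vmax / [E]t
kcat = 153 / 6
kcat = 25.5 s^-1

25.5 s^-1


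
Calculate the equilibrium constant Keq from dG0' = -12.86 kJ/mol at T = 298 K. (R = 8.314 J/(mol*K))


Keq = exp(-dG0 * 1000 / (R * T))
Keq = exp(-(-12.86) * 1000 / (8.314 * 298))
Keq = 179.5701

179.5701


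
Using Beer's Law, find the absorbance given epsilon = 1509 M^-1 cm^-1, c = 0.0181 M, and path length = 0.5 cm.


A = epsilon * c * l
A = 1509 * 0.0181 * 0.5
A = 13.6565

13.6565


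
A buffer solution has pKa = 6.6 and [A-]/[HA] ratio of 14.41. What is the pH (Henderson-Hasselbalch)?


pH = pKa + log10([A-]/[HA])
pH = 6.6 + log10(14.41)
pH = 7.7587

7.7587


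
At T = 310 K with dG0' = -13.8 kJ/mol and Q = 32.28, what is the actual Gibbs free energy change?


dG = dG0' + RT * ln(Q) / 1000
dG = -13.8 + 8.314 * 310 * ln(32.28) / 1000
dG = -4.8452 kJ/mol

-4.8452 kJ/mol


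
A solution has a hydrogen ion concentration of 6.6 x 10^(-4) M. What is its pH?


pH = -log10([H+])
pH = -log10(6.6 x 10^(-4))
pH = 3.1805

3.1805


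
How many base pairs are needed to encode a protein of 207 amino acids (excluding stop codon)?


Each amino acid = 1 codon = 3 bp
bp = 207 * 3 = 621 bp

621 bp


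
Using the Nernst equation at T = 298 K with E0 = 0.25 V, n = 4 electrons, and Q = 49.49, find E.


E = E0 - (RT/nF) * ln(Q)
E = 0.25 - (8.314 * 298 / (4 * 96485)) * ln(49.49)
E = 0.225 V

0.225 V


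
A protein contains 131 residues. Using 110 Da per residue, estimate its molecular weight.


MW = n_residues * 110 Da
MW = 131 * 110
MW = 14410 Da

14410 Da


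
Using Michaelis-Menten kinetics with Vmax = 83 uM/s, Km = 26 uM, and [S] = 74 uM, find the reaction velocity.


v = Vmax * [S] / (Km + [S])
v = 83 * 74 / (26 + 74)
v = 61.42 uM/s

61.42 uM/s


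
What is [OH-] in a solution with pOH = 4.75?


[OH-] = 10^(-pOH)
[OH-] = 10^(-4.75)
[OH-] = 1.778e-05 M

1.778e-05 M


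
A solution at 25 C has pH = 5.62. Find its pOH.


pOH = 14 - pH
pOH = 14 - 5.62
pOH = 8.38

8.38


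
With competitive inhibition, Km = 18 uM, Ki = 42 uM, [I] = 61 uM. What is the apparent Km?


Km_app = Km * (1 + [I]/Ki)
Km_app = 18 * (1 + 61/42)
Km_app = 44.1429 uM

44.1429 uM


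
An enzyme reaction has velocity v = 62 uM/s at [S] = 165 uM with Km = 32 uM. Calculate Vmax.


Vmax = v * (Km + [S]) / [S]
Vmax = 62 * (32 + 165) / 165
Vmax = 74.0242 uM/s

74.0242 uM/s


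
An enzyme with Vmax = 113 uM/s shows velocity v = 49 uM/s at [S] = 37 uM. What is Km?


Km = [S] * (Vmax - v) / v
Km = 37 * (113 - 49) / 49
Km = 48.3265 uM

48.3265 uM


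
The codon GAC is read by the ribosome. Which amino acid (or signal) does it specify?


Standard genetic code lookup.
Codon GAC -> Asp

Asp


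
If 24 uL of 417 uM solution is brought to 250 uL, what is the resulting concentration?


C2 = C1 * V1 / V2
C2 = 417 * 24 / 250
C2 = 40.032 uM

40.032 uM


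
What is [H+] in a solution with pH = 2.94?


[H+] = 10^(-pH)
[H+] = 10^(-2.94)
[H+] = 0.0011 M

0.0011 M


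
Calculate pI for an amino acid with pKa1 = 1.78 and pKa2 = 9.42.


pI = (pKa1 + pKa2) / 2
pI = (1.78 + 9.42) / 2
pI = 5.6

5.6


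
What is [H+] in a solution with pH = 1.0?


[H+] = 10^(-pH)
[H+] = 10^(-1.0)
[H+] = 0.1 M

0.1 M


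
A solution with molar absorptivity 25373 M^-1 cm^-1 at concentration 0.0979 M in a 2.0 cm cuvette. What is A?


A = epsilon * c * l
A = 25373 * 0.0979 * 2.0
A = 4968.0334

4968.0334


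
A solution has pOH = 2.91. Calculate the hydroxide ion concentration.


[OH-] = 10^(-pOH)
[OH-] = 10^(-2.91)
[OH-] = 0.0012 M

0.0012 M


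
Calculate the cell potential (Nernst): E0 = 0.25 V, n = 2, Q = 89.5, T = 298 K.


E = E0 - (RT/nF) * ln(Q)
E = 0.25 - (8.314 * 298 / (2 * 96485)) * ln(89.5)
E = 0.1923 V

0.1923 V


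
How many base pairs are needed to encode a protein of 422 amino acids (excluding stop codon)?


Each amino acid = 1 codon = 3 bp
bp = 422 * 3 = 1266 bp

1266 bp


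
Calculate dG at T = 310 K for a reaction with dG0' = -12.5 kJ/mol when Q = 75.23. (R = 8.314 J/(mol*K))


dG = dG0' + RT * ln(Q) / 1000
dG = -12.5 + 8.314 * 310 * ln(75.23) / 1000
dG = -1.3645 kJ/mol

-1.3645 kJ/mol


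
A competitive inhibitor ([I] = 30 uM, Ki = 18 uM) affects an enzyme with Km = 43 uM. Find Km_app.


Km_app = Km * (1 + [I]/Ki)
Km_app = 43 * (1 + 30/18)
Km_app = 114.6667 uM

114.6667 uM


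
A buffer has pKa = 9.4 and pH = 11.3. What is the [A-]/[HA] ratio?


[A-]/[HA] = 10^(pH - pKa)
= 10^(11.3 - 9.4)
= 79.4328

79.4328


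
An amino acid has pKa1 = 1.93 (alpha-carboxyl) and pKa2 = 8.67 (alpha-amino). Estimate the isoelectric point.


pI = (pKa1 + pKa2) / 2
pI = (1.93 + 8.67) / 2
pI = 5.3

5.3


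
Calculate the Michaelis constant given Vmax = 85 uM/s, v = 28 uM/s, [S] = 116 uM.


Km = [S] * (Vmax - v) / v
Km = 116 * (85 - 28) / 28
Km = 236.1429 uM

236.1429 uM


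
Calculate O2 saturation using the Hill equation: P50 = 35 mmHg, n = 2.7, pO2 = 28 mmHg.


Y = pO2^n / (P50^n + pO2^n)
Y = 28^2.7 / (35^2.7 + 28^2.7)
Y = 35.38%

35.38%


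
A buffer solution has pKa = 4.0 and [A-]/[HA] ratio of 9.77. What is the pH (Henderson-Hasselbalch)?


pH = pKa + log10([A-]/[HA])
pH = 4.0 + log10(9.77)
pH = 4.9899

4.9899


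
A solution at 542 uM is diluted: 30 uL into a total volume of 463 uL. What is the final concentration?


C2 = C1 * V1 / V2
C2 = 542 * 30 / 463
C2 = 35.1188 uM

35.1188 uM


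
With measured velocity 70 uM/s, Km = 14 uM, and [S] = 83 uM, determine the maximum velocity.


Vmax = v * (Km + [S]) / [S]
Vmax = 70 * (14 + 83) / 83
Vmax = 81.8072 uM/s

81.8072 uM/s


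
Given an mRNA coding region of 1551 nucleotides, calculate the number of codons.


codons = nucleotides / 3
codons = 1551 / 3 = 517

517


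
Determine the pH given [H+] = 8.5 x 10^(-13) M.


pH = -log10([H+])
pH = -log10(8.5 x 10^(-13))
pH = 12.0706

12.0706


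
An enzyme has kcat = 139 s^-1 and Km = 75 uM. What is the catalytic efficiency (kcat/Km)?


Catalytic efficiency = kcat / Km
= 139 / 75
= 1.8533 uM^-1*s^-1

1.8533 uM^-1*s^-1


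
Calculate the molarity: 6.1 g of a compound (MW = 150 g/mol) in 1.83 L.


C = (mass / MW) / volume
C = (6.1 / 150) / 1.83
C = 0.0222 M

0.0222 M


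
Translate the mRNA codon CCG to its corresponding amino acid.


Standard genetic code lookup.
Codon CCG -> Pro

Pro


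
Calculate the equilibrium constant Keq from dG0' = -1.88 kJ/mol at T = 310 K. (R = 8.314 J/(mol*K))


Keq = exp(-dG0 * 1000 / (R * T))
Keq = exp(-(-1.88) * 1000 / (8.314 * 310))
Keq = 2.0739

2.0739


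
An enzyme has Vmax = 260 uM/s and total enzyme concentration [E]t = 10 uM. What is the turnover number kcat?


kcat = Vmax / [E]t
kcat = 260 / 10
kcat = 26.0 s^-1

26.0 s^-1


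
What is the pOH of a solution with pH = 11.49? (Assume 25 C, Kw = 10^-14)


pOH = 14 - pH
pOH = 14 - 11.49
pOH = 2.51

2.51


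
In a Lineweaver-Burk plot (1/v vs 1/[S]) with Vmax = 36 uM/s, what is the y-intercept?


y-intercept = 1/Vmax
= 1/36
= 0.0278 s/uM

0.0278 s/uM


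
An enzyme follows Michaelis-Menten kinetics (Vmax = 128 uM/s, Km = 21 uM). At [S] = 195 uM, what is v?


v = Vmax * [S] / (Km + [S])
v = 128 * 195 / (21 + 195)
v = 115.5556 uM/s

115.5556 uM/s


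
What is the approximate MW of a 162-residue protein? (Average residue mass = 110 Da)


MW = n_residues * 110 Da
MW = 162 * 110
MW = 17820 Da

17820 Da


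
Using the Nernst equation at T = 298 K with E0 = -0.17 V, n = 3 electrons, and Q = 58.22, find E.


E = E0 - (RT/nF) * ln(Q)
E = -0.17 - (8.314 * 298 / (3 * 96485)) * ln(58.22)
E = -0.2048 V

-0.2048 V


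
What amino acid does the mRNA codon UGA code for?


Standard genetic code lookup.
Codon UGA -> Stop

Stop


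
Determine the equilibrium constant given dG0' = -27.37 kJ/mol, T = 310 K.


Keq = exp(-dG0 * 1000 / (R * T))
Keq = exp(-(-27.37) * 1000 / (8.314 * 310))
Keq = 40924.1607

40924.1607


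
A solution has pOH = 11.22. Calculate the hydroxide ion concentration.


[OH-] = 10^(-pOH)
[OH-] = 10^(-11.22)
[OH-] = 6.026e-12 M

6.026e-12 M


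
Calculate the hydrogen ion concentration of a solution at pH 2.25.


[H+] = 10^(-pH)
[H+] = 10^(-2.25)
[H+] = 0.0056 M

0.0056 M


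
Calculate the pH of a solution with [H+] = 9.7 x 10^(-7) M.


pH = -log10([H+])
pH = -log10(9.7 x 10^(-7))
pH = 6.0132

6.0132


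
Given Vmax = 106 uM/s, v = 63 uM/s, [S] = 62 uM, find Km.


Km = [S] * (Vmax - v) / v
Km = 62 * (106 - 63) / 63
Km = 42.3175 uM

42.3175 uM


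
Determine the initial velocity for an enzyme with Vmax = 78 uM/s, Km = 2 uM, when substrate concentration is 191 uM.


v = Vmax * [S] / (Km + [S])
v = 78 * 191 / (2 + 191)
v = 77.1917 uM/s

77.1917 uM/s


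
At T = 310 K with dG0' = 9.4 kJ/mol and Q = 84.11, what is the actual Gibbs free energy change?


dG = dG0' + RT * ln(Q) / 1000
dG = 9.4 + 8.314 * 310 * ln(84.11) / 1000
dG = 20.8231 kJ/mol

20.8231 kJ/mol


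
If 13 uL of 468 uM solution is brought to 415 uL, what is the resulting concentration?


C2 = C1 * V1 / V2
C2 = 468 * 13 / 415
C2 = 14.6602 uM

14.6602 uM


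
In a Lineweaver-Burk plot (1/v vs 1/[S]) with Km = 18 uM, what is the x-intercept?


x-intercept = -1/Km
= -1/18
= -0.0556 1/uM

-0.0556 1/uM


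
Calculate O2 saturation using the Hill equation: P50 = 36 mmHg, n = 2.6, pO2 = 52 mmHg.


Y = pO2^n / (P50^n + pO2^n)
Y = 52^2.6 / (36^2.6 + 52^2.6)
Y = 72.23%

72.23%


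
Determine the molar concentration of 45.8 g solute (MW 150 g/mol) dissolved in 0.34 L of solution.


C = (mass / MW) / volume
C = (45.8 / 150) / 0.34
C = 0.898 M

0.898 M


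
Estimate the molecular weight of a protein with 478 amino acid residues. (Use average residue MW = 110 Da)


MW = n_residues * 110 Da
MW = 478 * 110
MW = 52580 Da

52580 Da


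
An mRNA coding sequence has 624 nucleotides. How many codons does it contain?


codons = nucleotides / 3
codons = 624 / 3 = 208

208


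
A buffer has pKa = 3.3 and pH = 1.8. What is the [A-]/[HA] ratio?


[A-]/[HA] = 10^(pH - pKa)
= 10^(1.8 - 3.3)
= 0.0316

0.0316


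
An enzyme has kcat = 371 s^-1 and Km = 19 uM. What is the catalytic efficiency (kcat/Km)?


Catalytic efficiency = kcat / Km
= 371 / 19
= 19.5263 uM^-1*s^-1

19.5263 uM^-1*s^-1


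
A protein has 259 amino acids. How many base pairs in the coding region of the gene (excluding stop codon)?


Each amino acid = 1 codon = 3 bp
bp = 259 * 3 = 777 bp

777 bp


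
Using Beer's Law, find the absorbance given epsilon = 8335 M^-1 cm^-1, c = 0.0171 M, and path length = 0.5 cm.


A = epsilon * c * l
A = 8335 * 0.0171 * 0.5
A = 71.2643

71.2643


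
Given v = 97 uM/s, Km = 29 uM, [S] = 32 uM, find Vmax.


Vmax = v * (Km + [S]) / [S]
Vmax = 97 * (29 + 32) / 32
Vmax = 184.9062 uM/s

184.9062 uM/s


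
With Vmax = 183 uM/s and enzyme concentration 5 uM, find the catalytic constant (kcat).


kcat = Vmax / [E]t
kcat = 183 / 5
kcat = 36.6 s^-1

36.6 s^-1


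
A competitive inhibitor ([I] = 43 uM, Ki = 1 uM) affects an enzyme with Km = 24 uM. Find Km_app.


Km_app = Km * (1 + [I]/Ki)
Km_app = 24 * (1 + 43/1)
Km_app = 1056.0 uM

1056.0 uM


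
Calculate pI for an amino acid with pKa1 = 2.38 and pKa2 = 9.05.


pI = (pKa1 + pKa2) / 2
pI = (2.38 + 9.05) / 2
pI = 5.715

5.715


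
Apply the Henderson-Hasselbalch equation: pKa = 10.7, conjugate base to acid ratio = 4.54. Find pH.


pH = pKa + log10([A-]/[HA])
pH = 10.7 + log10(4.54)
pH = 11.3571

11.3571


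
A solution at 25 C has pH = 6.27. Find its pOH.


pOH = 14 - pH
pOH = 14 - 6.27
pOH = 7.73

7.73


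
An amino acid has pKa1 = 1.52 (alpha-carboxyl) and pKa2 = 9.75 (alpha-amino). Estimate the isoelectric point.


pI = (pKa1 + pKa2) / 2
pI = (1.52 + 9.75) / 2
pI = 5.635

5.635


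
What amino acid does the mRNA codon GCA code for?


Standard genetic code lookup.
Codon GCA -> Ala

Ala


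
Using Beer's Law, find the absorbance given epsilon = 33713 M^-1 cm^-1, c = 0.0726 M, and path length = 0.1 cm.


A = epsilon * c * l
A = 33713 * 0.0726 * 0.1
A = 244.7564

244.7564


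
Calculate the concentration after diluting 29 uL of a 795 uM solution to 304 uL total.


C2 = C1 * V1 / V2
C2 = 795 * 29 / 304
C2 = 75.8388 uM

75.8388 uM


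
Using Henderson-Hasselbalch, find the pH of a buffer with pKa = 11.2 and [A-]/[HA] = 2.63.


pH = pKa + log10([A-]/[HA])
pH = 11.2 + log10(2.63)
pH = 11.62

11.62


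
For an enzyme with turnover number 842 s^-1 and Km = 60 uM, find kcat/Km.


Catalytic efficiency = kcat / Km
= 842 / 60
= 14.0333 uM^-1*s^-1

14.0333 uM^-1*s^-1


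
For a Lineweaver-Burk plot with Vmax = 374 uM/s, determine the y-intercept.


y-intercept = 1/Vmax
= 1/374
= 0.0027 s/uM

0.0027 s/uM


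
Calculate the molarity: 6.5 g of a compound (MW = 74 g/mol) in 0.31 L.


C = (mass / MW) / volume
C = (6.5 / 74) / 0.31
C = 0.2833 M

0.2833 M


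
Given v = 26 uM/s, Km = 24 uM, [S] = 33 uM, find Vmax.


Vmax = v * (Km + [S]) / [S]
Vmax = 26 * (24 + 33) / 33
Vmax = 44.9091 uM/s

44.9091 uM/s


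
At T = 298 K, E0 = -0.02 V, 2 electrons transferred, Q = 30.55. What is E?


E = E0 - (RT/nF) * ln(Q)
E = -0.02 - (8.314 * 298 / (2 * 96485)) * ln(30.55)
E = -0.0639 V

-0.0639 V


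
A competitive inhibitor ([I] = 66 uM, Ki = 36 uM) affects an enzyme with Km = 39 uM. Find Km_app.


Km_app = Km * (1 + [I]/Ki)
Km_app = 39 * (1 + 66/36)
Km_app = 110.5 uM

110.5 uM


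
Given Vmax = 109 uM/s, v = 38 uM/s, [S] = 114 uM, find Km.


Km = [S] * (Vmax - v) / v
Km = 114 * (109 - 38) / 38
Km = 213.0 uM

213.0 uM


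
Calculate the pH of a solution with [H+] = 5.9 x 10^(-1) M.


pH = -log10([H+])
pH = -log10(5.9 x 10^(-1))
pH = 0.2291

0.2291


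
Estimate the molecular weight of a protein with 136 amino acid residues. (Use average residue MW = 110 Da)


MW = n_residues * 110 Da
MW = 136 * 110
MW = 14960 Da

14960 Da


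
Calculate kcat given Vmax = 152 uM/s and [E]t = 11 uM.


kcat = Vmax / [E]t
kcat = 152 / 11
kcat = 13.8182 s^-1

13.8182 s^-1


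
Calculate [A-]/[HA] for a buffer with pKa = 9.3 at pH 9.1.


[A-]/[HA] = 10^(pH - pKa)
= 10^(9.1 - 9.3)
= 0.631

0.631


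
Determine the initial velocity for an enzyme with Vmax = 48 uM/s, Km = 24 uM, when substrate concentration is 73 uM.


v = Vmax * [S] / (Km + [S])
v = 48 * 73 / (24 + 73)
v = 36.1237 uM/s

36.1237 uM/s


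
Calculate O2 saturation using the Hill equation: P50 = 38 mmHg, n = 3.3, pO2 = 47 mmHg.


Y = pO2^n / (P50^n + pO2^n)
Y = 47^3.3 / (38^3.3 + 47^3.3)
Y = 66.85%

66.85%


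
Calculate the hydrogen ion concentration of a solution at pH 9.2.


[H+] = 10^(-pH)
[H+] = 10^(-9.2)
[H+] = 6.310e-10 M

6.310e-10 M


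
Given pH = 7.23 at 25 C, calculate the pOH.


pOH = 14 - pH
pOH = 14 - 7.23
pOH = 6.77

6.77


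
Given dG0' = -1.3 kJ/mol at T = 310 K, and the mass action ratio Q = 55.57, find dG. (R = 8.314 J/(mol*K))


dG = dG0' + RT * ln(Q) / 1000
dG = -1.3 + 8.314 * 310 * ln(55.57) / 1000
dG = 9.0548 kJ/mol

9.0548 kJ/mol


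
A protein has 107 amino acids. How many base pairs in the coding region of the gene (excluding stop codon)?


Each amino acid = 1 codon = 3 bp
bp = 107 * 3 = 321 bp

321 bp


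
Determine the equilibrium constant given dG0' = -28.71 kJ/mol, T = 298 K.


Keq = exp(-dG0 * 1000 / (R * T))
Keq = exp(-(-28.71) * 1000 / (8.314 * 298))
Keq = 107791.91

107791.91


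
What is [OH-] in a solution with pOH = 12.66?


[OH-] = 10^(-pOH)
[OH-] = 10^(-12.66)
[OH-] = 2.188e-13 M

2.188e-13 M


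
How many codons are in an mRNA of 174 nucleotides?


codons = nucleotides / 3
codons = 174 / 3 = 58

58


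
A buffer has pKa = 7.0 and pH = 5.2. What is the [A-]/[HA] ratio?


[A-]/[HA] = 10^(pH - pKa)
= 10^(5.2 - 7.0)
= 0.0158

0.0158


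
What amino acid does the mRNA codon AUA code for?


Standard genetic code lookup.
Codon AUA -> Ile

Ile


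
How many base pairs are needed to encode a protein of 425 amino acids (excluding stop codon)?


Each amino acid = 1 codon = 3 bp
bp = 425 * 3 = 1275 bp

1275 bp


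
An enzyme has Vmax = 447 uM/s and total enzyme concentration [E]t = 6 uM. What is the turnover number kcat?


kcat = Vmax / [E]t
kcat = 447 / 6
kcat = 74.5 s^-1

74.5 s^-1


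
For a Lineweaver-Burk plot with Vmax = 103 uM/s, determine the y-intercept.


y-intercept = 1/Vmax
= 1/103
= 0.0097 s/uM

0.0097 s/uM


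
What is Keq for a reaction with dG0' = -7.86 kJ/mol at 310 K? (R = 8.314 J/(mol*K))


Keq = exp(-dG0 * 1000 / (R * T))
Keq = exp(-(-7.86) * 1000 / (8.314 * 310))
Keq = 21.1081

21.1081


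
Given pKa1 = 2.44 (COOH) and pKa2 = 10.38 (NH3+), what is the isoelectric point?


pI = (pKa1 + pKa2) / 2
pI = (2.44 + 10.38) / 2
pI = 6.41

6.41


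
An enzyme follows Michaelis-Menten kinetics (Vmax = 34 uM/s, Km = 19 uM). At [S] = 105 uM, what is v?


v = Vmax * [S] / (Km + [S])
v = 34 * 105 / (19 + 105)
v = 28.7903 uM/s

28.7903 uM/s


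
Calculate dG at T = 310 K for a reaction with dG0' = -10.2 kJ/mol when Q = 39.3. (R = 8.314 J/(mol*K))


dG = dG0' + RT * ln(Q) / 1000
dG = -10.2 + 8.314 * 310 * ln(39.3) / 1000
dG = -0.738 kJ/mol

-0.738 kJ/mol


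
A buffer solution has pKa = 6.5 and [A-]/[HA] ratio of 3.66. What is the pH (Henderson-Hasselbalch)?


pH = pKa + log10([A-]/[HA])
pH = 6.5 + log10(3.66)
pH = 7.0635

7.0635


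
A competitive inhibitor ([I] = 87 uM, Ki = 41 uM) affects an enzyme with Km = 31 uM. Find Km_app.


Km_app = Km * (1 + [I]/Ki)
Km_app = 31 * (1 + 87/41)
Km_app = 96.7805 uM

96.7805 uM


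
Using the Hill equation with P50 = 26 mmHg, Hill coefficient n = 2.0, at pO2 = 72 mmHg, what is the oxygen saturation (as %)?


Y = pO2^n / (P50^n + pO2^n)
Y = 72^2.0 / (26^2.0 + 72^2.0)
Y = 88.46%

88.46%


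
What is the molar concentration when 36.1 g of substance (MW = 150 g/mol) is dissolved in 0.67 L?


C = (mass / MW) / volume
C = (36.1 / 150) / 0.67
C = 0.3592 M

0.3592 M


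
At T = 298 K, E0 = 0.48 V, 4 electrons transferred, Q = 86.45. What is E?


E = E0 - (RT/nF) * ln(Q)
E = 0.48 - (8.314 * 298 / (4 * 96485)) * ln(86.45)
E = 0.4514 V

0.4514 V


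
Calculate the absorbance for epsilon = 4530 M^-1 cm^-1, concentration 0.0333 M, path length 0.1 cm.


A = epsilon * c * l
A = 4530 * 0.0333 * 0.1
A = 15.0849

15.0849


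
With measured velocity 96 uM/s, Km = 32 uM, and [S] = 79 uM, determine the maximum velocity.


Vmax = v * (Km + [S]) / [S]
Vmax = 96 * (32 + 79) / 79
Vmax = 134.8861 uM/s

134.8861 uM/s


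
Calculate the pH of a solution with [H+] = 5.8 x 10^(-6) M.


pH = -log10([H+])
pH = -log10(5.8 x 10^(-6))
pH = 5.2366

5.2366


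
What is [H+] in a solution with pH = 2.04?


[H+] = 10^(-pH)
[H+] = 10^(-2.04)
[H+] = 0.0091 M

0.0091 M


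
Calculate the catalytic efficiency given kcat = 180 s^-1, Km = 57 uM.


Catalytic efficiency = kcat / Km
= 180 / 57
= 3.1579 uM^-1*s^-1

3.1579 uM^-1*s^-1


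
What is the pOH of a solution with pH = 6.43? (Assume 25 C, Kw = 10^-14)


pOH = 14 - pH
pOH = 14 - 6.43
pOH = 7.57

7.57


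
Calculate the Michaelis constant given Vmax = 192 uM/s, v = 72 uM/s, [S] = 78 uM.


Km = [S] * (Vmax - v) / v
Km = 78 * (192 - 72) / 72
Km = 130.0 uM

130.0 uM


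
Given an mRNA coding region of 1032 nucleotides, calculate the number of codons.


codons = nucleotides / 3
codons = 1032 / 3 = 344

344


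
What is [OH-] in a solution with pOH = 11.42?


[OH-] = 10^(-pOH)
[OH-] = 10^(-11.42)
[OH-] = 3.802e-12 M

3.802e-12 M


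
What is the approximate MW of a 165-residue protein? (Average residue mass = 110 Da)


MW = n_residues * 110 Da
MW = 165 * 110
MW = 18150 Da

18150 Da


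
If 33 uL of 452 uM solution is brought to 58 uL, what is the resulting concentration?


C2 = C1 * V1 / V2
C2 = 452 * 33 / 58
C2 = 257.1724 uM

257.1724 uM


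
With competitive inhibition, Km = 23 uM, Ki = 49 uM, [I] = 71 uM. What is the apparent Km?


Km_app = Km * (1 + [I]/Ki)
Km_app = 23 * (1 + 71/49)
Km_app = 56.3265 uM

56.3265 uM


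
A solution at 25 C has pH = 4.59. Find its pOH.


pOH = 14 - pH
pOH = 14 - 4.59
pOH = 9.41

9.41


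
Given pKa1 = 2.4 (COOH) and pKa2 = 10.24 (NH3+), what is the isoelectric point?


pI = (pKa1 + pKa2) / 2
pI = (2.4 + 10.24) / 2
pI = 6.32

6.32


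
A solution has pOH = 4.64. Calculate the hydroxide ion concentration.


[OH-] = 10^(-pOH)
[OH-] = 10^(-4.64)
[OH-] = 2.291e-05 M

2.291e-05 M


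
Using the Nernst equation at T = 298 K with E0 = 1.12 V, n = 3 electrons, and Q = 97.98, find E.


E = E0 - (RT/nF) * ln(Q)
E = 1.12 - (8.314 * 298 / (3 * 96485)) * ln(97.98)
E = 1.0808 V

1.0808 V


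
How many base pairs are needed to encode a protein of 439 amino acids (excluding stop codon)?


Each amino acid = 1 codon = 3 bp
bp = 439 * 3 = 1317 bp

1317 bp


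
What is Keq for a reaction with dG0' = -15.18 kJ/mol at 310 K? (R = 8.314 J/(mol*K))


Keq = exp(-dG0 * 1000 / (R * T))
Keq = exp(-(-15.18) * 1000 / (8.314 * 310))
Keq = 361.3306

361.3306


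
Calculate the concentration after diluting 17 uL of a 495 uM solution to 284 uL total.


C2 = C1 * V1 / V2
C2 = 495 * 17 / 284
C2 = 29.6303 uM

29.6303 uM


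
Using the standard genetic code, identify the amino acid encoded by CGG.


Standard genetic code lookup.
Codon CGG -> Arg

Arg


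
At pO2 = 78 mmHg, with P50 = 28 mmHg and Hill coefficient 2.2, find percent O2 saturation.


Y = pO2^n / (P50^n + pO2^n)
Y = 78^2.2 / (28^2.2 + 78^2.2)
Y = 90.5%

90.5%
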